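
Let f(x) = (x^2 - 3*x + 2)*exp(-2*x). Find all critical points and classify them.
f'(x) = (-2*x^2 + 8*x - 7)*exp(-2*x)

Solve f'(x) = 0:
  f'(x) = (-2*x^2 + 8*x - 7)·exp(-2*x) and exp(-2*x) > 0 for every x, so f'(x) = 0 ⇔ -2*x^2 + 8*x - 7 = 0.
  2*x^2 - 8*x + 7 = 0 has no rational roots; quadratic formula: x = (8 ± √8)/4.
  ⇒ x = 2 - sqrt(2)/2 ≈ 1.2929, sqrt(2)/2 + 2 ≈ 2.7071

f''(x) = 2*(2*x^2 - 10*x + 11)*exp(-2*x)
Second-derivative test at each critical point:
  f''(1.2929) = 0.2131 > 0 → local minimum
  f''(2.7071) = -0.0126 < 0 → local maximum

Critical points: x = 2 - sqrt(2)/2 ≈ 1.2929 (local minimum); x = sqrt(2)/2 + 2 ≈ 2.7071 (local maximum)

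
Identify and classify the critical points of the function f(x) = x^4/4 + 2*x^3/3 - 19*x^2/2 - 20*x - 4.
f'(x) = x^3 + 2*x^2 - 19*x - 20

Solve f'(x) = 0:
  Factor: x^3 + 2*x^2 - 19*x - 20 = (x - 4)*(x + 1)*(x + 5) = 0.
  ⇒ x = -5, -1, 4

f''(x) = 3*x^2 + 4*x - 19
Second-derivative test at each critical point:
  f''(-5) = 36 > 0 → local minimum
  f''(-1) = -20 < 0 → local maximum
  f''(4) = 45 > 0 → local minimum

Critical points: x = -5 (local minimum); x = -1 (local maximum); x = 4 (local minimum)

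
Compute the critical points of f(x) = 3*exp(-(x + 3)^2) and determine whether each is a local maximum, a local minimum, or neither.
f'(x) = 6*(-x - 3)*exp(-(x + 3)^2)

Solve f'(x) = 0:
  f'(x) = (-6*x - 18)·exp(-(x + 3)^2) and exp(-(x + 3)^2) > 0 for every x, so f'(x) = 0 ⇔ -6*x - 18 = 0.
  Factor: -6*x - 18 = -6*(x + 3) = 0.
  ⇒ x = -3

f''(x) = 6*(2*(x + 3)^2 - 1)*exp(-(x + 3)^2)
Second-derivative test at each critical point:
  f''(-3) = -6 < 0 → local maximum

Critical points: x = -3 (local maximum)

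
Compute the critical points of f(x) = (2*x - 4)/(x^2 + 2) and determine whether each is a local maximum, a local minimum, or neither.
f'(x) = 2*(x^2 - 2*x*(x - 2) + 2)/(x^2 + 2)^2

Solve f'(x) = 0:
  f'(x) = -2*(x^2 - 4*x - 2)/(x^2 + 2)^2; the denominator is positive wherever f is defined, so f'(x) = 0 ⇔ -2*x^2 + 8*x + 4 = 0.
  Factor: -2*x^2 + 8*x + 4 = -2*(x^2 - 4*x - 2); x^2 - 4*x - 2 = 0 has no rational roots; quadratic formula: x = (4 ± √24)/2.
  ⇒ x = 2 - sqrt(6) ≈ -0.4495, 2 + sqrt(6) ≈ 4.4495

f''(x) = 4*(4*x^2*(x - 2) + (2 - 3*x)*(x^2 + 2))/(x^2 + 2)^3
Second-derivative test at each critical point:
  f''(-0.4495) = 2.0206 > 0 → local minimum
  f''(4.4495) = -0.0206 < 0 → local maximum

Critical points: x = 2 - sqrt(6) ≈ -0.4495 (local minimum); x = 2 + sqrt(6) ≈ 4.4495 (local maximum)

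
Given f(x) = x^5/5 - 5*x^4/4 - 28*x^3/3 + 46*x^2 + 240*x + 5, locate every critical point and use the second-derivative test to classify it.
f'(x) = x^4 - 5*x^3 - 28*x^2 + 92*x + 240

Solve f'(x) = 0:
  Factor: x^4 - 5*x^3 - 28*x^2 + 92*x + 240 = (x - 6)*(x - 5)*(x + 2)*(x + 4) = 0.
  ⇒ x = -4, -2, 5, 6

f''(x) = 4*x^3 - 15*x^2 - 56*x + 92
Second-derivative test at each critical point:
  f''(-4) = -180 < 0 → local maximum
  f''(-2) = 112 > 0 → local minimum
  f''(5) = -63 < 0 → local maximum
  f''(6) = 80 > 0 → local minimum

Critical points: x = -4 (local maximum); x = -2 (local minimum); x = 5 (local maximum); x = 6 (local minimum)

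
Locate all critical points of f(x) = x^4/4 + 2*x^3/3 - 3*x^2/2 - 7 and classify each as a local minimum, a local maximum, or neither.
f'(x) = x*(x^2 + 2*x - 3)

Solve f'(x) = 0:
  Factor: x^3 + 2*x^2 - 3*x = x*(x - 1)*(x + 3) = 0.
  ⇒ x = -3, 0, 1

f''(x) = 3*x^2 + 4*x - 3
Second-derivative test at each critical point:
  f''(-3) = 12 > 0 → local minimum
  f''(0) = -3 < 0 → local maximum
  f''(1) = 4 > 0 → local minimum

Critical points: x = -3 (local minimum); x = 0 (local maximum); x = 1 (local minimum)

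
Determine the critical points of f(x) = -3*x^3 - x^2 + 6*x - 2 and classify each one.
f'(x) = -9*x^2 - 2*x + 6

Solve f'(x) = 0:
  9*x^2 + 2*x - 6 = 0 has no rational roots; quadratic formula: x = (-2 ± √220)/18.
  ⇒ x = -sqrt(55)/9 - 1/9 ≈ -0.9351, -1/9 + sqrt(55)/9 ≈ 0.7129

f''(x) = -18*x - 2
Second-derivative test at each critical point:
  f''(-0.9351) = 14.8324 > 0 → local minimum
  f''(0.7129) = -14.8324 < 0 → local maximum

Critical points: x = -sqrt(55)/9 - 1/9 ≈ -0.9351 (local minimum); x = -1/9 + sqrt(55)/9 ≈ 0.7129 (local maximum)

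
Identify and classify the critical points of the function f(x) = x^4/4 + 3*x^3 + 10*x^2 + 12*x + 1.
f'(x) = x^3 + 9*x^2 + 20*x + 12

Solve f'(x) = 0:
  Factor: x^3 + 9*x^2 + 20*x + 12 = (x + 1)*(x + 2)*(x + 6) = 0.
  ⇒ x = -6, -2, -1

f''(x) = 3*x^2 + 18*x + 20
Second-derivative test at each critical point:
  f''(-6) = 20 > 0 → local minimum
  f''(-2) = -4 < 0 → local maximum
  f''(-1) = 5 > 0 → local minimum

Critical points: x = -6 (local minimum); x = -2 (local maximum); x = -1 (local minimum)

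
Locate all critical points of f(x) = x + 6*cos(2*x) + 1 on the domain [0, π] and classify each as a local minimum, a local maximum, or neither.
f'(x) = 1 - 12*sin(2*x)

Solve f'(x) = 0 on [0, π]:
  f'(x) = 0 ⇔ sin(2*x) = 1/12, i.e. 2*x = arcsin(1/12) + 2nπ or 2*x = π − arcsin(1/12) + 2nπ; keep the solutions lying in [0, π].
  ⇒ x = asin(1/12)/2 ≈ 0.0417, -asin(1/12)/2 + pi/2 ≈ 1.5291

f''(x) = -24*cos(2*x)
Second-derivative test at each critical point:
  f''(0.0417) = -23.9165 < 0 → local maximum
  f''(1.5291) = 23.9165 > 0 → local minimum

Critical points: x = asin(1/12)/2 ≈ 0.0417 (local maximum); x = -asin(1/12)/2 + pi/2 ≈ 1.5291 (local minimum)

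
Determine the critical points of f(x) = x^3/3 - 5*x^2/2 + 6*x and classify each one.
f'(x) = x^2 - 5*x + 6

Solve f'(x) = 0:
  Factor: x^2 - 5*x + 6 = (x - 3)*(x - 2) = 0.
  ⇒ x = 2, 3

f''(x) = 2*x - 5
Second-derivative test at each critical point:
  f''(2) = -1 < 0 → local maximum
  f''(3) = 1 > 0 → local minimum

Critical points: x = 2 (local maximum); x = 3 (local minimum)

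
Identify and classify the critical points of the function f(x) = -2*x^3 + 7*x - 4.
f'(x) = 7 - 6*x^2

Solve f'(x) = 0:
  6*x^2 - 7 = 0 has no rational roots; quadratic formula: x = (0 ± √168)/12.
  ⇒ x = -sqrt(42)/6 ≈ -1.0801, sqrt(42)/6 ≈ 1.0801

f''(x) = -12*x
Second-derivative test at each critical point:
  f''(-1.0801) = 12.9615 > 0 → local minimum
  f''(1.0801) = -12.9615 < 0 → local maximum

Critical points: x = -sqrt(42)/6 ≈ -1.0801 (local minimum); x = sqrt(42)/6 ≈ 1.0801 (local maximum)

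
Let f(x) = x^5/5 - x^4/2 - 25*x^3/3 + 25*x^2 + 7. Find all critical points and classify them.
f'(x) = x*(x^3 - 2*x^2 - 25*x + 50)

Solve f'(x) = 0:
  Factor: x^4 - 2*x^3 - 25*x^2 + 50*x = x*(x - 5)*(x - 2)*(x + 5) = 0.
  ⇒ x = -5, 0, 2, 5

f''(x) = 4*x^3 - 6*x^2 - 50*x + 50
Second-derivative test at each critical point:
  f''(-5) = -350 < 0 → local maximum
  f''(0) = 50 > 0 → local minimum
  f''(2) = -42 < 0 → local maximum
  f''(5) = 150 > 0 → local minimum

Critical points: x = -5 (local maximum); x = 0 (local minimum); x = 2 (local maximum); x = 5 (local minimum)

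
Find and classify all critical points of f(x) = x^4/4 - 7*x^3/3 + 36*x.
f'(x) = x^3 - 7*x^2 + 36

Solve f'(x) = 0:
  Factor: x^3 - 7*x^2 + 36 = (x - 6)*(x - 3)*(x + 2) = 0.
  ⇒ x = -2, 3, 6

f''(x) = x*(3*x - 14)
Second-derivative test at each critical point:
  f''(-2) = 40 > 0 → local minimum
  f''(3) = -15 < 0 → local maximum
  f''(6) = 24 > 0 → local minimum

Critical points: x = -2 (local minimum); x = 3 (local maximum); x = 6 (local minimum)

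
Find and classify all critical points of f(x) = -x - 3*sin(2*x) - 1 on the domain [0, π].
f'(x) = 12*sin(x)^2 - 7

Solve f'(x) = 0 on [0, π]:
  f'(x) = 0 ⇔ cos(2*x) = -1/6, i.e. 2*x = ±arccos(-1/6) + 2nπ; keep the solutions lying in [0, π].
  ⇒ x = acos(-1/6)/2 ≈ 0.8691, pi - acos(-1/6)/2 ≈ 2.2725

f''(x) = 12*sin(2*x)
Second-derivative test at each critical point:
  f''(0.8691) = 11.8322 > 0 → local minimum
  f''(2.2725) = -11.8322 < 0 → local maximum

Critical points: x = acos(-1/6)/2 ≈ 0.8691 (local minimum); x = pi - acos(-1/6)/2 ≈ 2.2725 (local maximum)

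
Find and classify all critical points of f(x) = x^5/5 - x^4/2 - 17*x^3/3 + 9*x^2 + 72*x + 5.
f'(x) = x^4 - 2*x^3 - 17*x^2 + 18*x + 72

Solve f'(x) = 0:
  Factor: x^4 - 2*x^3 - 17*x^2 + 18*x + 72 = (x - 4)*(x - 3)*(x + 2)*(x + 3) = 0.
  ⇒ x = -3, -2, 3, 4

f''(x) = 4*x^3 - 6*x^2 - 34*x + 18
Second-derivative test at each critical point:
  f''(-3) = -42 < 0 → local maximum
  f''(-2) = 30 > 0 → local minimum
  f''(3) = -30 < 0 → local maximum
  f''(4) = 42 > 0 → local minimum

Critical points: x = -3 (local maximum); x = -2 (local minimum); x = 3 (local maximum); x = 4 (local minimum)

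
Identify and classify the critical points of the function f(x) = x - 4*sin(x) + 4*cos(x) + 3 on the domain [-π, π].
f'(x) = -4*sqrt(2)*sin(x + pi/4) + 1

Solve f'(x) = 0 on [-π, π]:
  f'(x) = 0 ⇔ -4*sin(x) - 4*cos(x) = -1. Write the left side as R·cos(x + φ) with R = √((-4)² + 4²) = 4*sqrt(2), cos φ = -sqrt(2)/2, sin φ = sqrt(2)/2; then cos(x + φ) = -sqrt(2)/8. Solve for x and keep the solutions lying in [-π, π].
  ⇒ x = atan((1 - sqrt(31))/(1 + sqrt(31))) ≈ -0.6077, atan((1 + sqrt(31))/(1 - sqrt(31))) + pi ≈ 2.1785

f''(x) = -4*sqrt(2)*cos(x + pi/4)
Second-derivative test at each critical point:
  f''(-0.6077) = -5.5678 < 0 → local maximum
  f''(2.1785) = 5.5678 > 0 → local minimum

Critical points: x = atan((1 - sqrt(31))/(1 + sqrt(31))) ≈ -0.6077 (local maximum); x = atan((1 + sqrt(31))/(1 - sqrt(31))) + pi ≈ 2.1785 (local minimum)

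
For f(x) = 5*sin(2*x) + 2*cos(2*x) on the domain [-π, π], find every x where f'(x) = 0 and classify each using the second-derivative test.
f'(x) = -4*sin(2*x) + 10*cos(2*x)

Solve f'(x) = 0 on [-π, π]:
  f'(x) = 0 ⇔ 5*cos(2*x) = 2*sin(2*x) ⇔ tan(2*x) = 5/2, i.e. 2*x = arctan(5/2) + nπ; keep the solutions lying in [-π, π].
  ⇒ x = -pi + atan(5/2)/2 ≈ -2.5464, -pi/2 + atan(5/2)/2 ≈ -0.9757, atan(5/2)/2 ≈ 0.5951, atan(5/2)/2 + pi/2 ≈ 2.1659

f''(x) = -20*sin(2*x) - 8*cos(2*x)
Second-derivative test at each critical point:
  f''(-2.5464) = -21.5407 < 0 → local maximum
  f''(-0.9757) = 21.5407 > 0 → local minimum
  f''(0.5951) = -21.5407 < 0 → local maximum
  f''(2.1659) = 21.5407 > 0 → local minimum

Critical points: x = -pi + atan(5/2)/2 ≈ -2.5464 (local maximum); x = -pi/2 + atan(5/2)/2 ≈ -0.9757 (local minimum); x = atan(5/2)/2 ≈ 0.5951 (local maximum); x = atan(5/2)/2 + pi/2 ≈ 2.1659 (local minimum)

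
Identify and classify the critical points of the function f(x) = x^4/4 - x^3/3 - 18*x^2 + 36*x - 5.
f'(x) = x^3 - x^2 - 36*x + 36

Solve f'(x) = 0:
  Factor: x^3 - x^2 - 36*x + 36 = (x - 6)*(x - 1)*(x + 6) = 0.
  ⇒ x = -6, 1, 6

f''(x) = 3*x^2 - 2*x - 36
Second-derivative test at each critical point:
  f''(-6) = 84 > 0 → local minimum
  f''(1) = -35 < 0 → local maximum
  f''(6) = 60 > 0 → local minimum

Critical points: x = -6 (local minimum); x = 1 (local maximum); x = 6 (local minimum)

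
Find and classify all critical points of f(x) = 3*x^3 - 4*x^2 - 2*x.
f'(x) = 9*x^2 - 8*x - 2

Solve f'(x) = 0:
  9*x^2 - 8*x - 2 = 0 has no rational roots; quadratic formula: x = (8 ± √136)/18.
  ⇒ x = 4/9 - sqrt(34)/9 ≈ -0.2034, 4/9 + sqrt(34)/9 ≈ 1.0923

f''(x) = 18*x - 8
Second-derivative test at each critical point:
  f''(-0.2034) = -11.6619 < 0 → local maximum
  f''(1.0923) = 11.6619 > 0 → local minimum

Critical points: x = 4/9 - sqrt(34)/9 ≈ -0.2034 (local maximum); x = 4/9 + sqrt(34)/9 ≈ 1.0923 (local minimum)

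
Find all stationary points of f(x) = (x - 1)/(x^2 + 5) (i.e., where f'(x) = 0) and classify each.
f'(x) = (x^2 - 2*x*(x - 1) + 5)/(x^2 + 5)^2

Solve f'(x) = 0:
  f'(x) = -(x^2 - 2*x - 5)/(x^2 + 5)^2; the denominator is positive wherever f is defined, so f'(x) = 0 ⇔ -x^2 + 2*x + 5 = 0.
  x^2 - 2*x - 5 = 0 has no rational roots; quadratic formula: x = (2 ± √24)/2.
  ⇒ x = 1 - sqrt(6) ≈ -1.4495, 1 + sqrt(6) ≈ 3.4495

f''(x) = 2*(4*x^2*(x - 1) + (1 - 3*x)*(x^2 + 5))/(x^2 + 5)^3
Second-derivative test at each critical point:
  f''(-1.4495) = 0.0972 > 0 → local minimum
  f''(3.4495) = -0.0172 < 0 → local maximum

Critical points: x = 1 - sqrt(6) ≈ -1.4495 (local minimum); x = 1 + sqrt(6) ≈ 3.4495 (local maximum)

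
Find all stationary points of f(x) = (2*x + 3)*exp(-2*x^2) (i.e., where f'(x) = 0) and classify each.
f'(x) = 2*(-2*x*(2*x + 3) + 1)*exp(-2*x^2)

Solve f'(x) = 0:
  f'(x) = (-8*x^2 - 12*x + 2)·exp(-2*x^2) and exp(-2*x^2) > 0 for every x, so f'(x) = 0 ⇔ -8*x^2 - 12*x + 2 = 0.
  Factor: -8*x^2 - 12*x + 2 = -2*(4*x^2 + 6*x - 1); 4*x^2 + 6*x - 1 = 0 has no rational roots; quadratic formula: x = (-6 ± √52)/8.
  ⇒ x = -sqrt(13)/4 - 3/4 ≈ -1.6514, -3/4 + sqrt(13)/4 ≈ 0.1514

f''(x) = 4*(4*x^2*(2*x + 3) - 6*x - 3)*exp(-2*x^2)
Second-derivative test at each critical point:
  f''(-1.6514) = 0.0617 > 0 → local minimum
  f''(0.1514) = -13.7761 < 0 → local maximum

Critical points: x = -sqrt(13)/4 - 3/4 ≈ -1.6514 (local minimum); x = -3/4 + sqrt(13)/4 ≈ 0.1514 (local maximum)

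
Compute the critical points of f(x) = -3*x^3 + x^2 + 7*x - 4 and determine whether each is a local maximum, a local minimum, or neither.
f'(x) = -9*x^2 + 2*x + 7

Solve f'(x) = 0:
  Factor: -9*x^2 + 2*x + 7 = -(x - 1)*(9*x + 7) = 0.
  ⇒ x = -7/9, 1

f''(x) = 2 - 18*x
Second-derivative test at each critical point:
  f''(-7/9) = 16 > 0 → local minimum
  f''(1) = -16 < 0 → local maximum

Critical points: x = -7/9 (local minimum); x = 1 (local maximum)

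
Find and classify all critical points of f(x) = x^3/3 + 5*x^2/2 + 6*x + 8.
f'(x) = x^2 + 5*x + 6

Solve f'(x) = 0:
  Factor: x^2 + 5*x + 6 = (x + 2)*(x + 3) = 0.
  ⇒ x = -3, -2

f''(x) = 2*x + 5
Second-derivative test at each critical point:
  f''(-3) = -1 < 0 → local maximum
  f''(-2) = 1 > 0 → local minimum

Critical points: x = -3 (local maximum); x = -2 (local minimum)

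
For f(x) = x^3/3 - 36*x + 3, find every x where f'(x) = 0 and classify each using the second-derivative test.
f'(x) = x^2 - 36

Solve f'(x) = 0:
  Factor: x^2 - 36 = (x - 6)*(x + 6) = 0.
  ⇒ x = -6, 6

f''(x) = 2*x
Second-derivative test at each critical point:
  f''(-6) = -12 < 0 → local maximum
  f''(6) = 12 > 0 → local minimum

Critical points: x = -6 (local maximum); x = 6 (local minimum)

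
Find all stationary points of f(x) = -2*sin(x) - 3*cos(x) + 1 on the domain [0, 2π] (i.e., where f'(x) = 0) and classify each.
f'(x) = 3*sin(x) - 2*cos(x)

Solve f'(x) = 0 on [0, 2π]:
  f'(x) = 0 ⇔ -2*cos(x) = -3*sin(x) ⇔ tan(x) = 2/3, i.e. x = arctan(2/3) + nπ; keep the solutions lying in [0, 2π].
  ⇒ x = atan(2/3) ≈ 0.5880, atan(2/3) + pi ≈ 3.7296

f''(x) = 2*sin(x) + 3*cos(x)
Second-derivative test at each critical point:
  f''(0.5880) = 3.6056 > 0 → local minimum
  f''(3.7296) = -3.6056 < 0 → local maximum

Critical points: x = atan(2/3) ≈ 0.5880 (local minimum); x = atan(2/3) + pi ≈ 3.7296 (local maximum)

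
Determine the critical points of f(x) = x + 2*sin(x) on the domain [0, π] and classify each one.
f'(x) = 2*cos(x) + 1

Solve f'(x) = 0 on [0, π]:
  f'(x) = 0 ⇔ cos(x) = -1/2, i.e. x = ±arccos(-1/2) + 2nπ; keep the solutions lying in [0, π].
  ⇒ x = 2*pi/3 ≈ 2.0944

f''(x) = -2*sin(x)
Second-derivative test at each critical point:
  f''(2.0944) = -1.7321 < 0 → local maximum

Critical points: x = 2*pi/3 ≈ 2.0944 (local maximum)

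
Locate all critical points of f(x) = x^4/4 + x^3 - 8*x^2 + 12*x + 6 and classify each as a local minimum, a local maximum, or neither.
f'(x) = x^3 + 3*x^2 - 16*x + 12

Solve f'(x) = 0:
  Factor: x^3 + 3*x^2 - 16*x + 12 = (x - 2)*(x - 1)*(x + 6) = 0.
  ⇒ x = -6, 1, 2

f''(x) = 3*x^2 + 6*x - 16
Second-derivative test at each critical point:
  f''(-6) = 56 > 0 → local minimum
  f''(1) = -7 < 0 → local maximum
  f''(2) = 8 > 0 → local minimum

Critical points: x = -6 (local minimum); x = 1 (local maximum); x = 2 (local minimum)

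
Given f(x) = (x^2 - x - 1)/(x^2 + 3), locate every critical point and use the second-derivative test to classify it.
f'(x) = (x^2 + 8*x - 3)/(x^4 + 6*x^2 + 9)

Solve f'(x) = 0:
  f'(x) = (x^2 + 8*x - 3)/(x^2 + 3)^2; the denominator is positive wherever f is defined, so f'(x) = 0 ⇔ x^2 + 8*x - 3 = 0.
  x^2 + 8*x - 3 = 0 has no rational roots; quadratic formula: x = (-8 ± √76)/2.
  ⇒ x = -sqrt(19) - 4 ≈ -8.3589, -4 + sqrt(19) ≈ 0.3589

f''(x) = 2*(-x^3 - 12*x^2 + 9*x + 12)/(x^6 + 9*x^4 + 27*x^2 + 27)
Second-derivative test at each critical point:
  f''(-8.3589) = -0.0016 < 0 → local maximum
  f''(0.3589) = 0.8905 > 0 → local minimum

Critical points: x = -sqrt(19) - 4 ≈ -8.3589 (local maximum); x = -4 + sqrt(19) ≈ 0.3589 (local minimum)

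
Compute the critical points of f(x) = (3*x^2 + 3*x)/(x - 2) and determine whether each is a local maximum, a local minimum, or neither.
f'(x) = 3*(x^2 - 4*x - 2)/(x^2 - 4*x + 4)

Solve f'(x) = 0:
  f'(x) = 3*(x^2 - 4*x - 2)/(x - 2)^2; the denominator is positive wherever f is defined, so f'(x) = 0 ⇔ 3*x^2 - 12*x - 6 = 0.
  Factor: 3*x^2 - 12*x - 6 = 3*(x^2 - 4*x - 2); x^2 - 4*x - 2 = 0 has no rational roots; quadratic formula: x = (4 ± √24)/2.
  ⇒ x = 2 - sqrt(6) ≈ -0.4495, 2 + sqrt(6) ≈ 4.4495

f''(x) = 36/(x^3 - 6*x^2 + 12*x - 8)
Second-derivative test at each critical point:
  f''(-0.4495) = -2.4495 < 0 → local maximum
  f''(4.4495) = 2.4495 > 0 → local minimum

Critical points: x = 2 - sqrt(6) ≈ -0.4495 (local maximum); x = 2 + sqrt(6) ≈ 4.4495 (local minimum)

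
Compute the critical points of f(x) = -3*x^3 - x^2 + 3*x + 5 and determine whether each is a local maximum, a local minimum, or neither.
f'(x) = -9*x^2 - 2*x + 3

Solve f'(x) = 0:
  9*x^2 + 2*x - 3 = 0 has no rational roots; quadratic formula: x = (-2 ± √112)/18.
  ⇒ x = -2*sqrt(7)/9 - 1/9 ≈ -0.6991, -1/9 + 2*sqrt(7)/9 ≈ 0.4768

f''(x) = -18*x - 2
Second-derivative test at each critical point:
  f''(-0.6991) = 10.5830 > 0 → local minimum
  f''(0.4768) = -10.5830 < 0 → local maximum

Critical points: x = -2*sqrt(7)/9 - 1/9 ≈ -0.6991 (local minimum); x = -1/9 + 2*sqrt(7)/9 ≈ 0.4768 (local maximum)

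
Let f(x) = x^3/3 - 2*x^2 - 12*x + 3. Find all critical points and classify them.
f'(x) = x^2 - 4*x - 12

Solve f'(x) = 0:
  Factor: x^2 - 4*x - 12 = (x - 6)*(x + 2) = 0.
  ⇒ x = -2, 6

f''(x) = 2*x - 4
Second-derivative test at each critical point:
  f''(-2) = -8 < 0 → local maximum
  f''(6) = 8 > 0 → local minimum

Critical points: x = -2 (local maximum); x = 6 (local minimum)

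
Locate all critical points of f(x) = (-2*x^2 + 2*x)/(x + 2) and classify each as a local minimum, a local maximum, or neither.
f'(x) = 2*(-x^2 - 4*x + 2)/(x^2 + 4*x + 4)

Solve f'(x) = 0:
  f'(x) = -2*(x^2 + 4*x - 2)/(x + 2)^2; the denominator is positive wherever f is defined, so f'(x) = 0 ⇔ -2*x^2 - 8*x + 4 = 0.
  Factor: -2*x^2 - 8*x + 4 = -2*(x^2 + 4*x - 2); x^2 + 4*x - 2 = 0 has no rational roots; quadratic formula: x = (-4 ± √24)/2.
  ⇒ x = -sqrt(6) - 2 ≈ -4.4495, -2 + sqrt(6) ≈ 0.4495

f''(x) = -24/(x^3 + 6*x^2 + 12*x + 8)
Second-derivative test at each critical point:
  f''(-4.4495) = 1.6330 > 0 → local minimum
  f''(0.4495) = -1.6330 < 0 → local maximum

Critical points: x = -sqrt(6) - 2 ≈ -4.4495 (local minimum); x = -2 + sqrt(6) ≈ 0.4495 (local maximum)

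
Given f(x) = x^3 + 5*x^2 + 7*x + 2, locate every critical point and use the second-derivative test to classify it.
f'(x) = 3*x^2 + 10*x + 7

Solve f'(x) = 0:
  Factor: 3*x^2 + 10*x + 7 = (x + 1)*(3*x + 7) = 0.
  ⇒ x = -7/3, -1

f''(x) = 6*x + 10
Second-derivative test at each critical point:
  f''(-7/3) = -4 < 0 → local maximum
  f''(-1) = 4 > 0 → local minimum

Critical points: x = -7/3 (local maximum); x = -1 (local minimum)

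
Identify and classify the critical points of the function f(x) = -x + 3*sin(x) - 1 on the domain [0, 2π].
f'(x) = 3*cos(x) - 1

Solve f'(x) = 0 on [0, 2π]:
  f'(x) = 0 ⇔ cos(x) = 1/3, i.e. x = ±arccos(1/3) + 2nπ; keep the solutions lying in [0, 2π].
  ⇒ x = acos(1/3) ≈ 1.2310, -acos(1/3) + 2*pi ≈ 5.0522

f''(x) = -3*sin(x)
Second-derivative test at each critical point:
  f''(1.2310) = -2.8284 < 0 → local maximum
  f''(5.0522) = 2.8284 > 0 → local minimum

Critical points: x = acos(1/3) ≈ 1.2310 (local maximum); x = -acos(1/3) + 2*pi ≈ 5.0522 (local minimum)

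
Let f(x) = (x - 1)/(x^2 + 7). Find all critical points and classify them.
f'(x) = (x^2 - 2*x*(x - 1) + 7)/(x^2 + 7)^2

Solve f'(x) = 0:
  f'(x) = -(x^2 - 2*x - 7)/(x^2 + 7)^2; the denominator is positive wherever f is defined, so f'(x) = 0 ⇔ -x^2 + 2*x + 7 = 0.
  x^2 - 2*x - 7 = 0 has no rational roots; quadratic formula: x = (2 ± √32)/2.
  ⇒ x = 1 - 2*sqrt(2) ≈ -1.8284, 1 + 2*sqrt(2) ≈ 3.8284

f''(x) = 2*(4*x^2*(x - 1) + (1 - 3*x)*(x^2 + 7))/(x^2 + 7)^3
Second-derivative test at each critical point:
  f''(-1.8284) = 0.0529 > 0 → local minimum
  f''(3.8284) = -0.0121 < 0 → local maximum

Critical points: x = 1 - 2*sqrt(2) ≈ -1.8284 (local minimum); x = 1 + 2*sqrt(2) ≈ 3.8284 (local maximum)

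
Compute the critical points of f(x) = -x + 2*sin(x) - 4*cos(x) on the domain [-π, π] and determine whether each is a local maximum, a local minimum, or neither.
f'(x) = 4*sin(x) + 2*cos(x) - 1

Solve f'(x) = 0 on [-π, π]:
  f'(x) = 0 ⇔ 4*sin(x) + 2*cos(x) = 1. Write the left side as R·cos(x + φ) with R = √(2² + (-4)²) = 2*sqrt(5), cos φ = sqrt(5)/5, sin φ = -2*sqrt(5)/5; then cos(x + φ) = sqrt(5)/10. Solve for x and keep the solutions lying in [-π, π].
  ⇒ x = atan((2 - sqrt(19))/(1 + 2*sqrt(19))) ≈ -0.2381, atan((2 + sqrt(19))/(1 - 2*sqrt(19))) + pi ≈ 2.4524

f''(x) = -2*sin(x) + 4*cos(x)
Second-derivative test at each critical point:
  f''(-0.2381) = 4.3589 > 0 → local minimum
  f''(2.4524) = -4.3589 < 0 → local maximum

Critical points: x = atan((2 - sqrt(19))/(1 + 2*sqrt(19))) ≈ -0.2381 (local minimum); x = atan((2 + sqrt(19))/(1 - 2*sqrt(19))) + pi ≈ 2.4524 (local maximum)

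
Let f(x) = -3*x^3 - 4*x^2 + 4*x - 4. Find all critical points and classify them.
f'(x) = -9*x^2 - 8*x + 4

Solve f'(x) = 0:
  9*x^2 + 8*x - 4 = 0 has no rational roots; quadratic formula: x = (-8 ± √208)/18.
  ⇒ x = -2*sqrt(13)/9 - 4/9 ≈ -1.2457, -4/9 + 2*sqrt(13)/9 ≈ 0.3568

f''(x) = -18*x - 8
Second-derivative test at each critical point:
  f''(-1.2457) = 14.4222 > 0 → local minimum
  f''(0.3568) = -14.4222 < 0 → local maximum

Critical points: x = -2*sqrt(13)/9 - 4/9 ≈ -1.2457 (local minimum); x = -4/9 + 2*sqrt(13)/9 ≈ 0.3568 (local maximum)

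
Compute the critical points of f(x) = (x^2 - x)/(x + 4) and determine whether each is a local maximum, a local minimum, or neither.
f'(x) = (x^2 + 8*x - 4)/(x^2 + 8*x + 16)

Solve f'(x) = 0:
  f'(x) = (x^2 + 8*x - 4)/(x + 4)^2; the denominator is positive wherever f is defined, so f'(x) = 0 ⇔ x^2 + 8*x - 4 = 0.
  x^2 + 8*x - 4 = 0 has no rational roots; quadratic formula: x = (-8 ± √80)/2.
  ⇒ x = -2*sqrt(5) - 4 ≈ -8.4721, -4 + 2*sqrt(5) ≈ 0.4721

f''(x) = 40/(x^3 + 12*x^2 + 48*x + 64)
Second-derivative test at each critical point:
  f''(-8.4721) = -0.4472 < 0 → local maximum
  f''(0.4721) = 0.4472 > 0 → local minimum

Critical points: x = -2*sqrt(5) - 4 ≈ -8.4721 (local maximum); x = -4 + 2*sqrt(5) ≈ 0.4721 (local minimum)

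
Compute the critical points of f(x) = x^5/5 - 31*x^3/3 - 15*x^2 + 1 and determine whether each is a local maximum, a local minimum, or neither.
f'(x) = x*(x^3 - 31*x - 30)

Solve f'(x) = 0:
  Factor: x^4 - 31*x^2 - 30*x = x*(x - 6)*(x + 1)*(x + 5) = 0.
  ⇒ x = -5, -1, 0, 6

f''(x) = 4*x^3 - 62*x - 30
Second-derivative test at each critical point:
  f''(-5) = -220 < 0 → local maximum
  f''(-1) = 28 > 0 → local minimum
  f''(0) = -30 < 0 → local maximum
  f''(6) = 462 > 0 → local minimum

Critical points: x = -5 (local maximum); x = -1 (local minimum); x = 0 (local maximum); x = 6 (local minimum)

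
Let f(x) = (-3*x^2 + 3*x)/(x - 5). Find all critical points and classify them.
f'(x) = 3*(-x^2 + 10*x - 5)/(x^2 - 10*x + 25)

Solve f'(x) = 0:
  f'(x) = -3*(x^2 - 10*x + 5)/(x - 5)^2; the denominator is positive wherever f is defined, so f'(x) = 0 ⇔ -3*x^2 + 30*x - 15 = 0.
  Factor: -3*x^2 + 30*x - 15 = -3*(x^2 - 10*x + 5); x^2 - 10*x + 5 = 0 has no rational roots; quadratic formula: x = (10 ± √80)/2.
  ⇒ x = 5 - 2*sqrt(5) ≈ 0.5279, 2*sqrt(5) + 5 ≈ 9.4721

f''(x) = -120/(x^3 - 15*x^2 + 75*x - 125)
Second-derivative test at each critical point:
  f''(0.5279) = 1.3416 > 0 → local minimum
  f''(9.4721) = -1.3416 < 0 → local maximum

Critical points: x = 5 - 2*sqrt(5) ≈ 0.5279 (local minimum); x = 2*sqrt(5) + 5 ≈ 9.4721 (local maximum)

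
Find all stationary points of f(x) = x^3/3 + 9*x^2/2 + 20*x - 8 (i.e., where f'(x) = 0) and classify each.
f'(x) = x^2 + 9*x + 20

Solve f'(x) = 0:
  Factor: x^2 + 9*x + 20 = (x + 4)*(x + 5) = 0.
  ⇒ x = -5, -4

f''(x) = 2*x + 9
Second-derivative test at each critical point:
  f''(-5) = -1 < 0 → local maximum
  f''(-4) = 1 > 0 → local minimum

Critical points: x = -5 (local maximum); x = -4 (local minimum)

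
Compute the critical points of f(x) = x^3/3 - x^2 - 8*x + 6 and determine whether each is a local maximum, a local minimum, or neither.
f'(x) = x^2 - 2*x - 8

Solve f'(x) = 0:
  Factor: x^2 - 2*x - 8 = (x - 4)*(x + 2) = 0.
  ⇒ x = -2, 4

f''(x) = 2*x - 2
Second-derivative test at each critical point:
  f''(-2) = -6 < 0 → local maximum
  f''(4) = 6 > 0 → local minimum

Critical points: x = -2 (local maximum); x = 4 (local minimum)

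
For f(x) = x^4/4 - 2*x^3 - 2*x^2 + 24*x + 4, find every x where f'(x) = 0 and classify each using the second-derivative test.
f'(x) = x^3 - 6*x^2 - 4*x + 24

Solve f'(x) = 0:
  Factor: x^3 - 6*x^2 - 4*x + 24 = (x - 6)*(x - 2)*(x + 2) = 0.
  ⇒ x = -2, 2, 6

f''(x) = 3*x^2 - 12*x - 4
Second-derivative test at each critical point:
  f''(-2) = 32 > 0 → local minimum
  f''(2) = -16 < 0 → local maximum
  f''(6) = 32 > 0 → local minimum

Critical points: x = -2 (local minimum); x = 2 (local maximum); x = 6 (local minimum)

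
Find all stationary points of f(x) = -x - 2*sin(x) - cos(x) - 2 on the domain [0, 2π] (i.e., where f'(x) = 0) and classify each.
f'(x) = sin(x) - 2*cos(x) - 1

Solve f'(x) = 0 on [0, 2π]:
  f'(x) = 0 ⇔ sin(x) - 2*cos(x) = 1. Write the left side as R·cos(x + φ) with R = √((-2)² + (-1)²) = sqrt(5), cos φ = -2*sqrt(5)/5, sin φ = -sqrt(5)/5; then cos(x + φ) = sqrt(5)/5. Solve for x and keep the solutions lying in [0, 2π].
  ⇒ x = pi/2 ≈ 1.5708, atan(3/4) + pi ≈ 3.7851

f''(x) = 2*sin(x) + cos(x)
Second-derivative test at each critical point:
  f''(1.5708) = 2 > 0 → local minimum
  f''(3.7851) = -2 < 0 → local maximum

Critical points: x = pi/2 ≈ 1.5708 (local minimum); x = atan(3/4) + pi ≈ 3.7851 (local maximum)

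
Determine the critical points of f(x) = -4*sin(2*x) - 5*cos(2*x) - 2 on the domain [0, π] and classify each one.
f'(x) = 10*sin(2*x) - 8*cos(2*x)

Solve f'(x) = 0 on [0, π]:
  f'(x) = 0 ⇔ -4*cos(2*x) = -5*sin(2*x) ⇔ tan(2*x) = 4/5, i.e. 2*x = arctan(4/5) + nπ; keep the solutions lying in [0, π].
  ⇒ x = atan(4/5)/2 ≈ 0.3374, atan(4/5)/2 + pi/2 ≈ 1.9082

f''(x) = 16*sin(2*x) + 20*cos(2*x)
Second-derivative test at each critical point:
  f''(0.3374) = 25.6125 > 0 → local minimum
  f''(1.9082) = -25.6125 < 0 → local maximum

Critical points: x = atan(4/5)/2 ≈ 0.3374 (local minimum); x = atan(4/5)/2 + pi/2 ≈ 1.9082 (local maximum)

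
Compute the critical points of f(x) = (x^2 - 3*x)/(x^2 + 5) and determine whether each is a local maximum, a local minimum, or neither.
f'(x) = (3*x^2 + 10*x - 15)/(x^4 + 10*x^2 + 25)

Solve f'(x) = 0:
  f'(x) = (3*x^2 + 10*x - 15)/(x^2 + 5)^2; the denominator is positive wherever f is defined, so f'(x) = 0 ⇔ 3*x^2 + 10*x - 15 = 0.
  3*x^2 + 10*x - 15 = 0 has no rational roots; quadratic formula: x = (-10 ± √280)/6.
  ⇒ x = -sqrt(70)/3 - 5/3 ≈ -4.4555, -5/3 + sqrt(70)/3 ≈ 1.1222

f''(x) = 2*(-3*x^3 - 15*x^2 + 45*x + 25)/(x^6 + 15*x^4 + 75*x^2 + 125)
Second-derivative test at each critical point:
  f''(-4.4555) = -0.0271 < 0 → local maximum
  f''(1.1222) = 0.4271 > 0 → local minimum

Critical points: x = -sqrt(70)/3 - 5/3 ≈ -4.4555 (local maximum); x = -5/3 + sqrt(70)/3 ≈ 1.1222 (local minimum)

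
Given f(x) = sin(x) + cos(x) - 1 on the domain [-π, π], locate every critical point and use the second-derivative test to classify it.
f'(x) = -sin(x) + cos(x)

Solve f'(x) = 0 on [-π, π]:
  f'(x) = 0 ⇔ cos(x) = sin(x) ⇔ tan(x) = 1, i.e. x = arctan(1) + nπ; keep the solutions lying in [-π, π].
  ⇒ x = -3*pi/4 ≈ -2.3562, pi/4 ≈ 0.7854

f''(x) = -sin(x) - cos(x)
Second-derivative test at each critical point:
  f''(-2.3562) = 1.4142 > 0 → local minimum
  f''(0.7854) = -1.4142 < 0 → local maximum

Critical points: x = -3*pi/4 ≈ -2.3562 (local minimum); x = pi/4 ≈ 0.7854 (local maximum)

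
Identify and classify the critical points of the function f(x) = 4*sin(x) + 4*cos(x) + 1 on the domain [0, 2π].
f'(x) = 4*sqrt(2)*cos(x + pi/4)

Solve f'(x) = 0 on [0, 2π]:
  f'(x) = 0 ⇔ 4*cos(x) = 4*sin(x) ⇔ tan(x) = 1, i.e. x = arctan(1) + nπ; keep the solutions lying in [0, 2π].
  ⇒ x = pi/4 ≈ 0.7854, 5*pi/4 ≈ 3.9270

f''(x) = -4*sqrt(2)*sin(x + pi/4)
Second-derivative test at each critical point:
  f''(0.7854) = -5.6569 < 0 → local maximum
  f''(3.9270) = 5.6569 > 0 → local minimum

Critical points: x = pi/4 ≈ 0.7854 (local maximum); x = 5*pi/4 ≈ 3.9270 (local minimum)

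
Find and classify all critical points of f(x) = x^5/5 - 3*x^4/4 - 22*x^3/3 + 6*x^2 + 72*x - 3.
f'(x) = x^4 - 3*x^3 - 22*x^2 + 12*x + 72

Solve f'(x) = 0:
  Factor: x^4 - 3*x^3 - 22*x^2 + 12*x + 72 = (x - 6)*(x - 2)*(x + 2)*(x + 3) = 0.
  ⇒ x = -3, -2, 2, 6

f''(x) = 4*x^3 - 9*x^2 - 44*x + 12
Second-derivative test at each critical point:
  f''(-3) = -45 < 0 → local maximum
  f''(-2) = 32 > 0 → local minimum
  f''(2) = -80 < 0 → local maximum
  f''(6) = 288 > 0 → local minimum

Critical points: x = -3 (local maximum); x = -2 (local minimum); x = 2 (local maximum); x = 6 (local minimum)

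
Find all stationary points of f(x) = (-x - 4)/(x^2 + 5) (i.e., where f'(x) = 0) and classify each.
f'(x) = (-x^2 + 2*x*(x + 4) - 5)/(x^2 + 5)^2

Solve f'(x) = 0:
  f'(x) = (x^2 + 8*x - 5)/(x^2 + 5)^2; the denominator is positive wherever f is defined, so f'(x) = 0 ⇔ x^2 + 8*x - 5 = 0.
  x^2 + 8*x - 5 = 0 has no rational roots; quadratic formula: x = (-8 ± √84)/2.
  ⇒ x = -sqrt(21) - 4 ≈ -8.5826, -4 + sqrt(21) ≈ 0.5826

f''(x) = 2*(-4*x^2*(x + 4) + (3*x + 4)*(x^2 + 5))/(x^2 + 5)^3
Second-derivative test at each critical point:
  f''(-8.5826) = -0.0015 < 0 → local maximum
  f''(0.5826) = 0.3215 > 0 → local minimum

Critical points: x = -sqrt(21) - 4 ≈ -8.5826 (local maximum); x = -4 + sqrt(21) ≈ 0.5826 (local minimum)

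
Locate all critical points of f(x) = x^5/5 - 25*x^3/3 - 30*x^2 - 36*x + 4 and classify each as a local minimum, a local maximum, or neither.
f'(x) = x^4 - 25*x^2 - 60*x - 36

Solve f'(x) = 0:
  Factor: x^4 - 25*x^2 - 60*x - 36 = (x - 6)*(x + 1)*(x + 2)*(x + 3) = 0.
  ⇒ x = -3, -2, -1, 6

f''(x) = 4*x^3 - 50*x - 60
Second-derivative test at each critical point:
  f''(-3) = -18 < 0 → local maximum
  f''(-2) = 8 > 0 → local minimum
  f''(-1) = -14 < 0 → local maximum
  f''(6) = 504 > 0 → local minimum

Critical points: x = -3 (local maximum); x = -2 (local minimum); x = -1 (local maximum); x = 6 (local minimum)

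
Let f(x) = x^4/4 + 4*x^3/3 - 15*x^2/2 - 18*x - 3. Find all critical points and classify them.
f'(x) = x^3 + 4*x^2 - 15*x - 18

Solve f'(x) = 0:
  Factor: x^3 + 4*x^2 - 15*x - 18 = (x - 3)*(x + 1)*(x + 6) = 0.
  ⇒ x = -6, -1, 3

f''(x) = 3*x^2 + 8*x - 15
Second-derivative test at each critical point:
  f''(-6) = 45 > 0 → local minimum
  f''(-1) = -20 < 0 → local maximum
  f''(3) = 36 > 0 → local minimum

Critical points: x = -6 (local minimum); x = -1 (local maximum); x = 3 (local minimum)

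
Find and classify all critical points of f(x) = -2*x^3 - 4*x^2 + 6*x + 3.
f'(x) = -6*x^2 - 8*x + 6

Solve f'(x) = 0:
  Factor: -6*x^2 - 8*x + 6 = -2*(3*x^2 + 4*x - 3); 3*x^2 + 4*x - 3 = 0 has no rational roots; quadratic formula: x = (-4 ± √52)/6.
  ⇒ x = -sqrt(13)/3 - 2/3 ≈ -1.8685, -2/3 + sqrt(13)/3 ≈ 0.5352

f''(x) = -12*x - 8
Second-derivative test at each critical point:
  f''(-1.8685) = 14.4222 > 0 → local minimum
  f''(0.5352) = -14.4222 < 0 → local maximum

Critical points: x = -sqrt(13)/3 - 2/3 ≈ -1.8685 (local minimum); x = -2/3 + sqrt(13)/3 ≈ 0.5352 (local maximum)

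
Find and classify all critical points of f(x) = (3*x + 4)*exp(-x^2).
f'(x) = (-2*x*(3*x + 4) + 3)*exp(-x^2)

Solve f'(x) = 0:
  f'(x) = (-6*x^2 - 8*x + 3)·exp(-x^2) and exp(-x^2) > 0 for every x, so f'(x) = 0 ⇔ -6*x^2 - 8*x + 3 = 0.
  6*x^2 + 8*x - 3 = 0 has no rational roots; quadratic formula: x = (-8 ± √136)/12.
  ⇒ x = -sqrt(34)/6 - 2/3 ≈ -1.6385, -2/3 + sqrt(34)/6 ≈ 0.3052

f''(x) = 2*(2*x^2*(3*x + 4) - 9*x - 4)*exp(-x^2)
Second-derivative test at each critical point:
  f''(-1.6385) = 0.7959 > 0 → local minimum
  f''(0.3052) = -10.6250 < 0 → local maximum

Critical points: x = -sqrt(34)/6 - 2/3 ≈ -1.6385 (local minimum); x = -2/3 + sqrt(34)/6 ≈ 0.3052 (local maximum)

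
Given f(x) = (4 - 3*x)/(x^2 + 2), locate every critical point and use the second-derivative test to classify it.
f'(x) = (3*x^2 - 8*x - 6)/(x^4 + 4*x^2 + 4)

Solve f'(x) = 0:
  f'(x) = (3*x^2 - 8*x - 6)/(x^2 + 2)^2; the denominator is positive wherever f is defined, so f'(x) = 0 ⇔ 3*x^2 - 8*x - 6 = 0.
  3*x^2 - 8*x - 6 = 0 has no rational roots; quadratic formula: x = (8 ± √136)/6.
  ⇒ x = 4/3 - sqrt(34)/3 ≈ -0.6103, 4/3 + sqrt(34)/3 ≈ 3.2770

f''(x) = 2*(4*x^2*(4 - 3*x) + (9*x - 4)*(x^2 + 2))/(x^2 + 2)^3
Second-derivative test at each critical point:
  f''(-0.6103) = -2.0719 < 0 → local maximum
  f''(3.2770) = 0.0719 > 0 → local minimum

Critical points: x = 4/3 - sqrt(34)/3 ≈ -0.6103 (local maximum); x = 4/3 + sqrt(34)/3 ≈ 3.2770 (local minimum)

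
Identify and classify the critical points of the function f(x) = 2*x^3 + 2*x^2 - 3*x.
f'(x) = 6*x^2 + 4*x - 3

Solve f'(x) = 0:
  6*x^2 + 4*x - 3 = 0 has no rational roots; quadratic formula: x = (-4 ± √88)/12.
  ⇒ x = -sqrt(22)/6 - 1/3 ≈ -1.1151, -1/3 + sqrt(22)/6 ≈ 0.4484

f''(x) = 12*x + 4
Second-derivative test at each critical point:
  f''(-1.1151) = -9.3808 < 0 → local maximum
  f''(0.4484) = 9.3808 > 0 → local minimum

Critical points: x = -sqrt(22)/6 - 1/3 ≈ -1.1151 (local maximum); x = -1/3 + sqrt(22)/6 ≈ 0.4484 (local minimum)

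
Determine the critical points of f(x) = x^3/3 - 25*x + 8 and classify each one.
f'(x) = x^2 - 25

Solve f'(x) = 0:
  Factor: x^2 - 25 = (x - 5)*(x + 5) = 0.
  ⇒ x = -5, 5

f''(x) = 2*x
Second-derivative test at each critical point:
  f''(-5) = -10 < 0 → local maximum
  f''(5) = 10 > 0 → local minimum

Critical points: x = -5 (local maximum); x = 5 (local minimum)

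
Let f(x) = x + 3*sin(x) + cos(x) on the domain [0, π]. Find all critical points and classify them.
f'(x) = -sin(x) + 3*cos(x) + 1

Solve f'(x) = 0 on [0, π]:
  f'(x) = 0 ⇔ -sin(x) + 3*cos(x) = -1. Write the left side as R·cos(x + φ) with R = √(3² + 1²) = sqrt(10), cos φ = 3*sqrt(10)/10, sin φ = sqrt(10)/10; then cos(x + φ) = -sqrt(10)/10. Solve for x and keep the solutions lying in [0, π].
  ⇒ x = pi/2 ≈ 1.5708

f''(x) = -3*sin(x) - cos(x)
Second-derivative test at each critical point:
  f''(1.5708) = -3 < 0 → local maximum

Critical points: x = pi/2 ≈ 1.5708 (local maximum)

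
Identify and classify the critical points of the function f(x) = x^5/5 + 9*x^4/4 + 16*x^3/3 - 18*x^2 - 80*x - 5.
f'(x) = x^4 + 9*x^3 + 16*x^2 - 36*x - 80

Solve f'(x) = 0:
  Factor: x^4 + 9*x^3 + 16*x^2 - 36*x - 80 = (x - 2)*(x + 2)*(x + 4)*(x + 5) = 0.
  ⇒ x = -5, -4, -2, 2

f''(x) = 4*x^3 + 27*x^2 + 32*x - 36
Second-derivative test at each critical point:
  f''(-5) = -21 < 0 → local maximum
  f''(-4) = 12 > 0 → local minimum
  f''(-2) = -24 < 0 → local maximum
  f''(2) = 168 > 0 → local minimum

Critical points: x = -5 (local maximum); x = -4 (local minimum); x = -2 (local maximum); x = 2 (local minimum)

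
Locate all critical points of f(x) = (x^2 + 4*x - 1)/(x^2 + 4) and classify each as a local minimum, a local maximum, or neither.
f'(x) = 2*(-2*x^2 + 5*x + 8)/(x^4 + 8*x^2 + 16)

Solve f'(x) = 0:
  f'(x) = -2*(2*x^2 - 5*x - 8)/(x^2 + 4)^2; the denominator is positive wherever f is defined, so f'(x) = 0 ⇔ -4*x^2 + 10*x + 16 = 0.
  Factor: -4*x^2 + 10*x + 16 = -2*(2*x^2 - 5*x - 8); 2*x^2 - 5*x - 8 = 0 has no rational roots; quadratic formula: x = (5 ± √89)/4.
  ⇒ x = 5/4 - sqrt(89)/4 ≈ -1.1085, 5/4 + sqrt(89)/4 ≈ 3.6085

f''(x) = 2*(4*x^3 - 15*x^2 - 48*x + 20)/(x^6 + 12*x^4 + 48*x^2 + 64)
Second-derivative test at each critical point:
  f''(-1.1085) = 0.6901 > 0 → local minimum
  f''(3.6085) = -0.0651 < 0 → local maximum

Critical points: x = 5/4 - sqrt(89)/4 ≈ -1.1085 (local minimum); x = 5/4 + sqrt(89)/4 ≈ 3.6085 (local maximum)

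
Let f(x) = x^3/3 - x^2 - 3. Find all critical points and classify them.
f'(x) = x*(x - 2)

Solve f'(x) = 0:
  Factor: x^2 - 2*x = x*(x - 2) = 0.
  ⇒ x = 0, 2

f''(x) = 2*x - 2
Second-derivative test at each critical point:
  f''(0) = -2 < 0 → local maximum
  f''(2) = 2 > 0 → local minimum

Critical points: x = 0 (local maximum); x = 2 (local minimum)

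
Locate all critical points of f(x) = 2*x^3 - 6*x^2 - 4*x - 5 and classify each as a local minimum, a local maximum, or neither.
f'(x) = 6*x^2 - 12*x - 4

Solve f'(x) = 0:
  Factor: 6*x^2 - 12*x - 4 = 2*(3*x^2 - 6*x - 2); 3*x^2 - 6*x - 2 = 0 has no rational roots; quadratic formula: x = (6 ± √60)/6.
  ⇒ x = 1 - sqrt(15)/3 ≈ -0.2910, 1 + sqrt(15)/3 ≈ 2.2910

f''(x) = 12*x - 12
Second-derivative test at each critical point:
  f''(-0.2910) = -15.4919 < 0 → local maximum
  f''(2.2910) = 15.4919 > 0 → local minimum

Critical points: x = 1 - sqrt(15)/3 ≈ -0.2910 (local maximum); x = 1 + sqrt(15)/3 ≈ 2.2910 (local minimum)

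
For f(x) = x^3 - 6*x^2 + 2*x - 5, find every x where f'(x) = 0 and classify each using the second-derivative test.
f'(x) = 3*x^2 - 12*x + 2

Solve f'(x) = 0:
  3*x^2 - 12*x + 2 = 0 has no rational roots; quadratic formula: x = (12 ± √120)/6.
  ⇒ x = 2 - sqrt(30)/3 ≈ 0.1743, sqrt(30)/3 + 2 ≈ 3.8257

f''(x) = 6*x - 12
Second-derivative test at each critical point:
  f''(0.1743) = -10.9545 < 0 → local maximum
  f''(3.8257) = 10.9545 > 0 → local minimum

Critical points: x = 2 - sqrt(30)/3 ≈ 0.1743 (local maximum); x = sqrt(30)/3 + 2 ≈ 3.8257 (local minimum)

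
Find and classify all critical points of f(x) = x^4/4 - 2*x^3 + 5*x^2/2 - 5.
f'(x) = x*(x^2 - 6*x + 5)

Solve f'(x) = 0:
  Factor: x^3 - 6*x^2 + 5*x = x*(x - 5)*(x - 1) = 0.
  ⇒ x = 0, 1, 5

f''(x) = 3*x^2 - 12*x + 5
Second-derivative test at each critical point:
  f''(0) = 5 > 0 → local minimum
  f''(1) = -4 < 0 → local maximum
  f''(5) = 20 > 0 → local minimum

Critical points: x = 0 (local minimum); x = 1 (local maximum); x = 5 (local minimum)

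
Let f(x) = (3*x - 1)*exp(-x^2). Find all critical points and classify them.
f'(x) = (-2*x*(3*x - 1) + 3)*exp(-x^2)

Solve f'(x) = 0:
  f'(x) = (-6*x^2 + 2*x + 3)·exp(-x^2) and exp(-x^2) > 0 for every x, so f'(x) = 0 ⇔ -6*x^2 + 2*x + 3 = 0.
  6*x^2 - 2*x - 3 = 0 has no rational roots; quadratic formula: x = (2 ± √76)/12.
  ⇒ x = 1/6 - sqrt(19)/6 ≈ -0.5598, 1/6 + sqrt(19)/6 ≈ 0.8931

f''(x) = 2*(2*x^2*(3*x - 1) - 9*x + 1)*exp(-x^2)
Second-derivative test at each critical point:
  f''(-0.5598) = 6.3724 > 0 → local minimum
  f''(0.8931) = -3.9261 < 0 → local maximum

Critical points: x = 1/6 - sqrt(19)/6 ≈ -0.5598 (local minimum); x = 1/6 + sqrt(19)/6 ≈ 0.8931 (local maximum)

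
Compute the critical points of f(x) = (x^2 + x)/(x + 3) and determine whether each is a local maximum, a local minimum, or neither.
f'(x) = (x^2 + 6*x + 3)/(x^2 + 6*x + 9)

Solve f'(x) = 0:
  f'(x) = (x^2 + 6*x + 3)/(x + 3)^2; the denominator is positive wherever f is defined, so f'(x) = 0 ⇔ x^2 + 6*x + 3 = 0.
  x^2 + 6*x + 3 = 0 has no rational roots; quadratic formula: x = (-6 ± √24)/2.
  ⇒ x = -3 - sqrt(6) ≈ -5.4495, -3 + sqrt(6) ≈ -0.5505

f''(x) = 12/(x^3 + 9*x^2 + 27*x + 27)
Second-derivative test at each critical point:
  f''(-5.4495) = -0.8165 < 0 → local maximum
  f''(-0.5505) = 0.8165 > 0 → local minimum

Critical points: x = -3 - sqrt(6) ≈ -5.4495 (local maximum); x = -3 + sqrt(6) ≈ -0.5505 (local minimum)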